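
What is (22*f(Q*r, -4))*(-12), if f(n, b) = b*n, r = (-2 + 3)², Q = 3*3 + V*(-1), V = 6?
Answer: 3168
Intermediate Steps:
Q = 3 (Q = 3*3 + 6*(-1) = 9 - 6 = 3)
r = 1 (r = 1² = 1)
(22*f(Q*r, -4))*(-12) = (22*(-12))*(-12) = -264*(-12) = 3168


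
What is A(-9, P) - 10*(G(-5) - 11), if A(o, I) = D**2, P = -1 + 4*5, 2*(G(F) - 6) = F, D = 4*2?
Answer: 139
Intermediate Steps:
D = 8
G(F) = 6 + F/2
P = 19 (P = -1 + 20 = 19)
A(o, I) = 64 (A(o, I) = 8**2 = 64)
A(-9, P) - 10*(G(-5) - 11) = 64 - 10*((6 + (1/2)*(-5)) - 11) = 64 - 10*((6 - 5/2) - 11) = 64 - 10*(7/2 - 11) = 64 - 10*(-15/2) = 64 + 75 = 139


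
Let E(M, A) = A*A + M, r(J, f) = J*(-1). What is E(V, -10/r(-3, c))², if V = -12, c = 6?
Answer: 64/81 ≈ 0.79012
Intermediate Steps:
r(J, f) = -J
E(M, A) = M + A² (E(M, A) = A² + M = M + A²)
E(V, -10/r(-3, c))² = (-12 + (-10/((-1*(-3))))²)² = (-12 + (-10/3)²)² = (-12 + 100/9)² = (-8/9)² = 64/81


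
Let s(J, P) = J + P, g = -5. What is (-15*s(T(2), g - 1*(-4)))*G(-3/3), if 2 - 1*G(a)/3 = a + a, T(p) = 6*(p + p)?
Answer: -4140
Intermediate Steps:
T(p) = 12*p (T(p) = 6*(2*p) = 12*p)
G(a) = 6 - 6*a (G(a) = 6 - 3*(a + a) = 6 - 6*a)
(-15*s(T(2), g - 1*(-4)))*G(-3/3) = (-15*(12*2 + (-5 - 1*(-4))))*(6 - (-18)/3) = (-15*(24 + (-5 + 4)))*(6 - (-18)/3) = (-15*(24 - 1))*(6 - 6*(-1)) = (-15*23)*(6 + 6) = -345*12 = -4140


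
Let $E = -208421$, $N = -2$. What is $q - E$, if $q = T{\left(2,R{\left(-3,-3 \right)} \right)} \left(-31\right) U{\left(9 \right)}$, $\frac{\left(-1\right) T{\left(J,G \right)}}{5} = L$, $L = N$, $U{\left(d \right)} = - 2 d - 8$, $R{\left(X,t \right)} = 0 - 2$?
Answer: $216481$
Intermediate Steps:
$R{\left(X,t \right)} = -2$ ($R{\left(X,t \right)} = 0 - 2 = -2$)
$U{\left(d \right)} = -8 - 2 d$
$L = -2$
$T{\left(J,G \right)} = 10$ ($T{\left(J,G \right)} = \left(-5\right) \left(-2\right) = 10$)
$q = 8060$ ($q = 10 \left(-31\right) \left(-8 - 18\right) = - 310 \left(-8 - 18\right) = \left(-310\right) \left(-26\right) = 8060$)
$q - E = 8060 - -208421 = 8060 + 208421 = 216481$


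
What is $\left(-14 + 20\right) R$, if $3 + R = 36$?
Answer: $198$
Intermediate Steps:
$R = 33$ ($R = -3 + 36 = 33$)
$\left(-14 + 20\right) R = \left(-14 + 20\right) 33 = 6 \cdot 33 = 198$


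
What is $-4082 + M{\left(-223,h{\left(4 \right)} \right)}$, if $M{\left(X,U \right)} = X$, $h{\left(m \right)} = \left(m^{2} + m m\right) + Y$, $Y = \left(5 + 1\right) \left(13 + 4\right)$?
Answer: $-4305$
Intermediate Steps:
$Y = 102$ ($Y = 6 \cdot 17 = 102$)
$h{\left(m \right)} = 102 + 2 m^{2}$ ($h{\left(m \right)} = \left(m^{2} + m m\right) + 102 = \left(m^{2} + m^{2}\right) + 102 = 2 m^{2} + 102 = 102 + 2 m^{2}$)
$-4082 + M{\left(-223,h{\left(4 \right)} \right)} = -4082 - 223 = -4305$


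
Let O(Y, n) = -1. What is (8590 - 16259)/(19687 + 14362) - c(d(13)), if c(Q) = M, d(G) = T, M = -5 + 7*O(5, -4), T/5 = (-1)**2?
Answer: 400919/34049 ≈ 11.775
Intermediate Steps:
T = 5 (T = 5*(-1)**2 = 5*1 = 5)
M = -12 (M = -5 + 7*(-1) = -5 - 7 = -12)
d(G) = 5
c(Q) = -12
(8590 - 16259)/(19687 + 14362) - c(d(13)) = (8590 - 16259)/(19687 + 14362) - 1*(-12) = -7669/34049 + 12 = 400919/34049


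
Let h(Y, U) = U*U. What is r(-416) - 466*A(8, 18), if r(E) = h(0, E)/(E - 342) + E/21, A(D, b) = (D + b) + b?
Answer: -165166088/7959 ≈ -20752.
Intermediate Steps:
h(Y, U) = U²
A(D, b) = D + 2*b
r(E) = E/21 + E²/(-342 + E) (r(E) = E²/(E - 342) + E/21 = E²/(-342 + E) + E*(1/21) = E²/(-342 + E) + E/21 = E/21 + E²/(-342 + E))
r(-416) - 466*A(8, 18) = (2/21)*(-416)*(-171 + 11*(-416))/(-342 - 416) - 466*(8 + 2*18) = (2/21)*(-416)*(-171 - 4576)/(-758) - 466*(8 + 36) = (2/21)*(-416)*(-1/758)*(-4747) - 466*44 = -1974752/7959 - 1*20504 = -1974752/7959 - 20504 = -165166088/7959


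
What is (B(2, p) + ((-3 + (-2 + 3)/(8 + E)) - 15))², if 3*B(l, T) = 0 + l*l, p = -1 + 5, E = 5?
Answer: 418609/1521 ≈ 275.22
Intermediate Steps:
p = 4
B(l, T) = l²/3 (B(l, T) = (0 + l*l)/3 = (0 + l²)/3 = l²/3)
(B(2, p) + ((-3 + (-2 + 3)/(8 + E)) - 15))² = ((⅓)*2² + ((-3 + (-2 + 3)/(8 + 5)) - 15))² = ((⅓)*4 + ((-3 + 1/13) - 15))² = (4/3 + ((-3 + 1*(1/13)) - 15))² = (4/3 + ((-3 + 1/13) - 15))² = (4/3 + (-38/13 - 15))² = (4/3 - 233/13)² = (-647/39)² = 418609/1521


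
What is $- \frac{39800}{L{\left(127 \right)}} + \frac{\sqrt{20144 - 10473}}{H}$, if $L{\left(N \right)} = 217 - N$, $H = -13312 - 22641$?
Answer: $- \frac{3980}{9} - \frac{\sqrt{9671}}{35953} \approx -442.23$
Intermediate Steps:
$H = -35953$ ($H = -13312 - 22641 = -35953$)
$- \frac{39800}{L{\left(127 \right)}} + \frac{\sqrt{20144 - 10473}}{H} = - \frac{39800}{217 - 127} + \frac{\sqrt{20144 - 10473}}{-35953} = - \frac{39800}{217 - 127} + \sqrt{9671} \left(- \frac{1}{35953}\right) = - \frac{39800}{90} - \frac{\sqrt{9671}}{35953} = \left(-39800\right) \frac{1}{90} - \frac{\sqrt{9671}}{35953} = - \frac{3980}{9} - \frac{\sqrt{9671}}{35953}$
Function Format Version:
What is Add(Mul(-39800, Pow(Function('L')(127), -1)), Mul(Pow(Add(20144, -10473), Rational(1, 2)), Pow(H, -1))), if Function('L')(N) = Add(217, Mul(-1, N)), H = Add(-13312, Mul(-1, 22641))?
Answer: Add(Rational(-3980, 9), Mul(Rational(-1, 35953), Pow(9671, Rational(1, 2)))) ≈ -442.23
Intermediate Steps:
H = -35953 (H = Add(-13312, -22641) = -35953)
Add(Mul(-39800, Pow(Function('L')(127), -1)), Mul(Pow(Add(20144, -10473), Rational(1, 2)), Pow(H, -1))) = Add(Mul(-39800, Pow(Add(217, Mul(-1, 127)), -1)), Mul(Pow(Add(20144, -10473), Rational(1, 2)), Pow(-35953, -1))) = Add(Mul(-39800, Pow(Add(217, -127), -1)), Mul(Pow(9671, Rational(1, 2)), Rational(-1, 35953))) = Add(Mul(-39800, Pow(90, -1)), Mul(Rational(-1, 35953), Pow(9671, Rational(1, 2)))) = Add(Mul(-39800, Rational(1, 90)), Mul(Rational(-1, 35953), Pow(9671, Rational(1, 2)))) = Add(Rational(-3980, 9), Mul(Rational(-1, 35953), Pow(9671, Rational(1, 2))))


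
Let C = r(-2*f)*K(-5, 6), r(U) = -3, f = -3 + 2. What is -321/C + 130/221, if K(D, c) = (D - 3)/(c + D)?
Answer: -1739/136 ≈ -12.787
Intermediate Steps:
f = -1
K(D, c) = (-3 + D)/(D + c)
C = 24 (C = -3*(-3 - 5)/(-5 + 6) = -3*(-8)/1 = -3*(-8) = 24)
-321/C + 130/221 = -321/24 + 130/221 = -321*1/24 + 130*(1/221) = -107/8 + 10/17 = -1739/136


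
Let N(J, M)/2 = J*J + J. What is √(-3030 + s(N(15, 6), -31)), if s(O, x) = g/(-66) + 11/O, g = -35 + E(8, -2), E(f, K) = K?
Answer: I*√586495030/440 ≈ 55.04*I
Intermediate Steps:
N(J, M) = 2*J + 2*J² (N(J, M) = 2*(J*J + J) = 2*(J² + J) = 2*(J + J²) = 2*J + 2*J²)
g = -37 (g = -35 - 2 = -37)
s(O, x) = 37/66 + 11/O (s(O, x) = -37/(-66) + 11/O = -37*(-1/66) + 11/O = 37/66 + 11/O)
√(-3030 + s(N(15, 6), -31)) = √(-3030 + (37/66 + 11/((2*15*(1 + 15))))) = √(-3030 + (37/66 + 11/((2*15*16)))) = √(-3030 + (37/66 + 11/480)) = √(-3030 + 1027/1760) = √(-5331773/1760) = I*√586495030/440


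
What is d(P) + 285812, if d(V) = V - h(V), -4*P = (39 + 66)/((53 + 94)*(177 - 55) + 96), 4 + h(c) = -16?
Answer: 1374280249/4808 ≈ 2.8583e+5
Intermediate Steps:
h(c) = -20 (h(c) = -4 - 16 = -20)
P = -7/4808 (P = -(39 + 66)/(4*((53 + 94)*(177 - 55) + 96)) = -105/(4*(147*122 + 96)) = -105/(4*(17934 + 96)) = -105/(4*18030) = -1/4*7/1202 = -7/4808 ≈ -0.0014559)
d(V) = 20 + V (d(V) = V - 1*(-20) = V + 20 = 20 + V)
d(P) + 285812 = (20 - 7/4808) + 285812 = 96153/4808 + 285812 = 1374280249/4808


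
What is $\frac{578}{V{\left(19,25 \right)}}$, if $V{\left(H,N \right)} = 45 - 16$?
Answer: $\frac{578}{29} \approx 19.931$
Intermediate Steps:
$V{\left(H,N \right)} = 29$
$\frac{578}{V{\left(19,25 \right)}} = \frac{578}{29}$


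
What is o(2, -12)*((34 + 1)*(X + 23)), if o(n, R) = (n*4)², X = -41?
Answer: -40320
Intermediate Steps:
o(n, R) = 16*n² (o(n, R) = (4*n)² = 16*n²)
o(2, -12)*((34 + 1)*(X + 23)) = (16*2²)*((34 + 1)*(-41 + 23)) = (16*4)*(35*(-18)) = 64*(-630) = -40320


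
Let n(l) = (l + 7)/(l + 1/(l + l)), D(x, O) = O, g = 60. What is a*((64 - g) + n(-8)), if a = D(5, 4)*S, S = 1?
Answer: 2128/129 ≈ 16.496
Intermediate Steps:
a = 4 (a = 4*1 = 4)
n(l) = (7 + l)/(l + 1/(2*l))
a*((64 - g) + n(-8)) = 4*((64 - 1*60) + 2*(-8)*(7 - 8)/(1 + 2*(-8)**2)) = 4*((64 - 60) + 2*(-8)*(-1)/(1 + 2*64)) = 4*(4 + 2*(-8)*(-1)/(1 + 128)) = 4*(4 + 2*(-8)*(-1)/129) = 4*(4 + 2*(-8)*(1/129)*(-1)) = 4*(4 + 16/129) = 4*(532/129) = 2128/129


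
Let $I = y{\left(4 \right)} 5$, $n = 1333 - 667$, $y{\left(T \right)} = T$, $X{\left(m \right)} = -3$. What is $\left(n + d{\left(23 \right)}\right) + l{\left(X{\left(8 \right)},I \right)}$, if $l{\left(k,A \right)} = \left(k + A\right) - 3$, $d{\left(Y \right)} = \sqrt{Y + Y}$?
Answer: $680 + \sqrt{46} \approx 686.78$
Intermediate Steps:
$d{\left(Y \right)} = \sqrt{2} \sqrt{Y}$ ($d{\left(Y \right)} = \sqrt{2 Y} = \sqrt{2} \sqrt{Y}$)
$n = 666$
$I = 20$ ($I = 4 \cdot 5 = 20$)
$l{\left(k,A \right)} = -3 + A + k$ ($l{\left(k,A \right)} = \left(A + k\right) - 3 = -3 + A + k$)
$\left(n + d{\left(23 \right)}\right) + l{\left(X{\left(8 \right)},I \right)} = \left(666 + \sqrt{2} \sqrt{23}\right) - -14 = \left(666 + \sqrt{46}\right) + 14 = 680 + \sqrt{46}$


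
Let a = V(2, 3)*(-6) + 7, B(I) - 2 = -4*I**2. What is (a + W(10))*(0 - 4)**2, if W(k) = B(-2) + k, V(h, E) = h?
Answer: -144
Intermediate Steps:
B(I) = 2 - 4*I**2
W(k) = -14 + k (W(k) = (2 - 4*(-2)**2) + k = (2 - 4*4) + k = (2 - 16) + k = -14 + k)
a = -5 (a = 2*(-6) + 7 = -12 + 7 = -5)
(a + W(10))*(0 - 4)**2 = (-5 + (-14 + 10))*(0 - 4)**2 = (-5 - 4)*(-4)**2 = -9*16 = -144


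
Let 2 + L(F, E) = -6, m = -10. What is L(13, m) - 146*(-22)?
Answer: 3204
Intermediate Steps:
L(F, E) = -8 (L(F, E) = -2 - 6 = -8)
L(13, m) - 146*(-22) = -8 - 146*(-22) = -8 + 3212 = 3204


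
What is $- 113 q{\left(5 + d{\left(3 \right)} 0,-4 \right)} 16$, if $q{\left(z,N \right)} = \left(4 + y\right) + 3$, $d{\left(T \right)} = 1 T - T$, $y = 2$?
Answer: $-16272$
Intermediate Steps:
$d{\left(T \right)} = 0$ ($d{\left(T \right)} = T - T = 0$)
$q{\left(z,N \right)} = 9$ ($q{\left(z,N \right)} = \left(4 + 2\right) + 3 = 6 + 3 = 9$)
$- 113 q{\left(5 + d{\left(3 \right)} 0,-4 \right)} 16 = \left(-113\right) 9 \cdot 16 = \left(-1017\right) 16 = -16272$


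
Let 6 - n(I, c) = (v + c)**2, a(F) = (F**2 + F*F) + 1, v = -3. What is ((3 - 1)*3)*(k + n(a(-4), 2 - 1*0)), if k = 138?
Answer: 858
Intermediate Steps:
a(F) = 1 + 2*F**2 (a(F) = (F**2 + F**2) + 1 = 2*F**2 + 1 = 1 + 2*F**2)
n(I, c) = 6 - (-3 + c)**2
((3 - 1)*3)*(k + n(a(-4), 2 - 1*0)) = ((3 - 1)*3)*(138 + (6 - (-3 + (2 - 1*0))**2)) = (2*3)*(138 + (6 - (-3 + (2 + 0))**2)) = 6*(138 + (6 - (-3 + 2)**2)) = 6*(138 + (6 - 1*(-1)**2)) = 6*(138 + (6 - 1*1)) = 6*(138 + (6 - 1)) = 6*(138 + 5) = 6*143 = 858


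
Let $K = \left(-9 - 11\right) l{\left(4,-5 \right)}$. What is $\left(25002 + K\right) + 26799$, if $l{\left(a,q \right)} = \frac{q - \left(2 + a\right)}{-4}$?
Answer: $51746$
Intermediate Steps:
$l{\left(a,q \right)} = \frac{1}{2} - \frac{q}{4} + \frac{a}{4}$ ($l{\left(a,q \right)} = \left(-2 + q - a\right) \left(- \frac{1}{4}\right) = \frac{1}{2} - \frac{q}{4} + \frac{a}{4}$)
$K = -55$ ($K = \left(-9 - 11\right) \left(\frac{1}{2} - - \frac{5}{4} + \frac{1}{4} \cdot 4\right) = - 20 \left(\frac{1}{2} + \frac{5}{4} + 1\right) = \left(-20\right) \frac{11}{4} = -55$)
$\left(25002 + K\right) + 26799 = \left(25002 - 55\right) + 26799 = 24947 + 26799 = 51746$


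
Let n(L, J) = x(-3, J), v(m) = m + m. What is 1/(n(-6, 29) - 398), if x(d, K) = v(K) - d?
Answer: -1/337 ≈ -0.0029674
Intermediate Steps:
v(m) = 2*m
x(d, K) = -d + 2*K (x(d, K) = 2*K - d = -d + 2*K)
n(L, J) = 3 + 2*J (n(L, J) = -1*(-3) + 2*J = 3 + 2*J)
1/(n(-6, 29) - 398) = 1/((3 + 2*29) - 398) = 1/((3 + 58) - 398) = 1/(61 - 398) = 1/(-337) = -1/337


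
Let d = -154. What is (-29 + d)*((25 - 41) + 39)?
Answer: -4209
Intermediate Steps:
(-29 + d)*((25 - 41) + 39) = (-29 - 154)*((25 - 41) + 39) = -183*(-16 + 39) = -183*23 = -4209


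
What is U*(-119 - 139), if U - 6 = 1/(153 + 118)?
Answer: -419766/271 ≈ -1549.0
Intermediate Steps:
U = 1627/271 (U = 6 + 1/(153 + 118) = 6 + 1/271 = 1627/271 ≈ 6.0037)
U*(-119 - 139) = 1627*(-119 - 139)/271 = (1627/271)*(-258) = -419766/271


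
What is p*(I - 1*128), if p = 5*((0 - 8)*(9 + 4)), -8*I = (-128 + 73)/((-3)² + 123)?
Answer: 798395/12 ≈ 66533.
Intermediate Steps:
I = 5/96 (I = -(-128 + 73)/(8*((-3)² + 123)) = -(-55)/(8*(9 + 123)) = -(-55)/(8*132) = -⅛*(-5/12) = 5/96 ≈ 0.052083)
p = -520 (p = 5*(-8*13) = 5*(-104) = -520)
p*(I - 1*128) = -520*(5/96 - 1*128) = -520*(5/96 - 128) = -520*(-12283/96) = 798395/12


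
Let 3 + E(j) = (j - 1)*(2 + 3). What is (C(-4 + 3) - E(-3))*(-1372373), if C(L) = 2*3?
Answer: -39798817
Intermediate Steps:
E(j) = -8 + 5*j (E(j) = -3 + (j - 1)*(2 + 3) = -3 + (-1 + j)*5 = -3 + (-5 + 5*j) = -8 + 5*j)
C(L) = 6
(C(-4 + 3) - E(-3))*(-1372373) = (6 - (-8 + 5*(-3)))*(-1372373) = (6 - (-8 - 15))*(-1372373) = (6 - 1*(-23))*(-1372373) = (6 + 23)*(-1372373) = 29*(-1372373) = -39798817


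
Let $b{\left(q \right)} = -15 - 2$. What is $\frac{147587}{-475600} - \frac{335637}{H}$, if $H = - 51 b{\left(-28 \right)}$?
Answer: $- \frac{53252305043}{137448400} \approx -387.44$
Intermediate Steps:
$b{\left(q \right)} = -17$
$H = 867$ ($H = \left(-51\right) \left(-17\right) = 867$)
$\frac{147587}{-475600} - \frac{335637}{H} = \frac{147587}{-475600} - \frac{335637}{867} = 147587 \left(- \frac{1}{475600}\right) - \frac{111879}{289} = - \frac{147587}{475600} - \frac{111879}{289} = - \frac{53252305043}{137448400}$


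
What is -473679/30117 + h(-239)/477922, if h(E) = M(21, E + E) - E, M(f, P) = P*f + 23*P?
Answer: -75669279273/4797858958 ≈ -15.771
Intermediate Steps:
M(f, P) = 23*P + P*f
h(E) = 87*E (h(E) = (E + E)*(23 + 21) - E = (2*E)*44 - E = 88*E - E = 87*E)
-473679/30117 + h(-239)/477922 = -473679/30117 + (87*(-239))/477922 = -473679*1/30117 - 20793*1/477922 = -157893/10039 - 20793/477922 = -75669279273/4797858958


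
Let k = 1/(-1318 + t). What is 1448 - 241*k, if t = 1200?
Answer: 171105/118 ≈ 1450.0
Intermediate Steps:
k = -1/118 (k = 1/(-1318 + 1200) = 1/(-118) = -1/118 ≈ -0.0084746)
1448 - 241*k = 1448 - 241*(-1/118) = 1448 + 241/118 = 171105/118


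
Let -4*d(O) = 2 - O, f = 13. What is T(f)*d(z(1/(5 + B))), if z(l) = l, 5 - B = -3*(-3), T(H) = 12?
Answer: -3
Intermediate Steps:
B = -4 (B = 5 - (-3)*(-3) = 5 - 1*9 = 5 - 9 = -4)
d(O) = -1/2 + O/4 (d(O) = -(2 - O)/4 = -1/2 + O/4)
T(f)*d(z(1/(5 + B))) = 12*(-1/2 + 1/(4*(5 - 4))) = 12*(-1/2 + (1/4)/1) = 12*(-1/2 + (1/4)*1) = 12*(-1/2 + 1/4) = 12*(-1/4) = -3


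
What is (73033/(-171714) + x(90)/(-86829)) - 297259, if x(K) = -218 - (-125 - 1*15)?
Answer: -1477355053863773/4969918302 ≈ -2.9726e+5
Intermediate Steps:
x(K) = -78 (x(K) = -218 - (-125 - 15) = -218 - 1*(-140) = -218 + 140 = -78)
(73033/(-171714) + x(90)/(-86829)) - 297259 = (73033/(-171714) - 78/(-86829)) - 297259 = (73033*(-1/171714) - 78*(-1/86829)) - 297259 = (-73033/171714 + 26/28943) - 297259 = -2109329555/4969918302 - 297259 = -1477355053863773/4969918302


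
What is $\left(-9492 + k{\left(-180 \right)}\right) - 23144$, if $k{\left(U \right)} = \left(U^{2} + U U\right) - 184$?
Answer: $31980$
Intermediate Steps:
$k{\left(U \right)} = -184 + 2 U^{2}$ ($k{\left(U \right)} = \left(U^{2} + U^{2}\right) - 184 = 2 U^{2} - 184 = -184 + 2 U^{2}$)
$\left(-9492 + k{\left(-180 \right)}\right) - 23144 = \left(-9492 - \left(184 - 2 \left(-180\right)^{2}\right)\right) - 23144 = \left(-9492 + \left(-184 + 2 \cdot 32400\right)\right) - 23144 = \left(-9492 + \left(-184 + 64800\right)\right) - 23144 = \left(-9492 + 64616\right) - 23144 = 55124 - 23144 = 31980$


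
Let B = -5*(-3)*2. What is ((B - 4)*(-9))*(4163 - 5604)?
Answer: 337194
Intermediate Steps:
B = 30 (B = 15*2 = 30)
((B - 4)*(-9))*(4163 - 5604) = ((30 - 4)*(-9))*(4163 - 5604) = (26*(-9))*(-1441) = -234*(-1441) = 337194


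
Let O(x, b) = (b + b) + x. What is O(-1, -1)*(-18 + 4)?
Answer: 42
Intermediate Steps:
O(x, b) = x + 2*b (O(x, b) = 2*b + x = x + 2*b)
O(-1, -1)*(-18 + 4) = (-1 + 2*(-1))*(-18 + 4) = (-1 - 2)*(-14) = -3*(-14) = 42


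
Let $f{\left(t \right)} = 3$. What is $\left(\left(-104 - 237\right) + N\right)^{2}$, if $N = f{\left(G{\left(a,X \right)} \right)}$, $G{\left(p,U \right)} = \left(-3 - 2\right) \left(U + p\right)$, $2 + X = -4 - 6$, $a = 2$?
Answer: $114244$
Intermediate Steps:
$X = -12$ ($X = -2 - 10 = -12$)
$G{\left(p,U \right)} = - 5 U - 5 p$ ($G{\left(p,U \right)} = - 5 \left(U + p\right) = - 5 U - 5 p$)
$N = 3$
$\left(\left(-104 - 237\right) + N\right)^{2} = \left(\left(-104 - 237\right) + 3\right)^{2} = \left(-341 + 3\right)^{2} = \left(-338\right)^{2} = 114244$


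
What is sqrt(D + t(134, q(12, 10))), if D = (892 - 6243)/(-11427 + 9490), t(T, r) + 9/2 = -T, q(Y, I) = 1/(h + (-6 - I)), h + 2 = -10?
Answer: I*sqrt(2037131278)/3874 ≈ 11.651*I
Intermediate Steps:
h = -12 (h = -2 - 10 = -12)
q(Y, I) = 1/(-18 - I) (q(Y, I) = 1/(-12 + (-6 - I)) = 1/(-18 - I))
t(T, r) = -9/2 - T
D = 5351/1937 (D = -5351/(-1937) = -5351*(-1/1937) = 5351/1937 ≈ 2.7625)
sqrt(D + t(134, q(12, 10))) = sqrt(5351/1937 + (-9/2 - 1*134)) = sqrt(5351/1937 + (-9/2 - 134)) = sqrt(5351/1937 - 277/2) = sqrt(-525847/3874) = I*sqrt(2037131278)/3874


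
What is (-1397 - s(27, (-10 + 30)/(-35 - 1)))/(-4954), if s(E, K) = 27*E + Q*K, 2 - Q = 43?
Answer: 19339/44586 ≈ 0.43375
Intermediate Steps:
Q = -41 (Q = 2 - 1*43 = 2 - 43 = -41)
s(E, K) = -41*K + 27*E (s(E, K) = 27*E - 41*K = -41*K + 27*E)
(-1397 - s(27, (-10 + 30)/(-35 - 1)))/(-4954) = (-1397 - (-41*(-10 + 30)/(-35 - 1) + 27*27))/(-4954) = (-1397 - (-820/(-36) + 729))*(-1/4954) = (-1397 - (-820*(-1)/36 + 729))*(-1/4954) = (-1397 - (-41*(-5/9) + 729))*(-1/4954) = (-1397 - (205/9 + 729))*(-1/4954) = (-1397 - 1*6766/9)*(-1/4954) = (-1397 - 6766/9)*(-1/4954) = -19339/9*(-1/4954) = 19339/44586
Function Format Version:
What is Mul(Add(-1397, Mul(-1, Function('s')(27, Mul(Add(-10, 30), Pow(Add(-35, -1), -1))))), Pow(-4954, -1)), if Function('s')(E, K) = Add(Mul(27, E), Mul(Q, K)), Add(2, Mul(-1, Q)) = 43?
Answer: Rational(19339, 44586) ≈ 0.43375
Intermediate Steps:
Q = -41 (Q = Add(2, Mul(-1, 43)) = Add(2, -43) = -41)
Function('s')(E, K) = Add(Mul(-41, K), Mul(27, E)) (Function('s')(E, K) = Add(Mul(27, E), Mul(-41, K)) = Add(Mul(-41, K), Mul(27, E)))
Mul(Add(-1397, Mul(-1, Function('s')(27, Mul(Add(-10, 30), Pow(Add(-35, -1), -1))))), Pow(-4954, -1)) = Mul(Add(-1397, Mul(-1, Add(Mul(-41, Mul(Add(-10, 30), Pow(Add(-35, -1), -1))), Mul(27, 27)))), Pow(-4954, -1)) = Mul(Add(-1397, Mul(-1, Add(Mul(-41, Mul(20, Pow(-36, -1))), 729))), Rational(-1, 4954)) = Mul(Add(-1397, Mul(-1, Add(Mul(-41, Mul(20, Rational(-1, 36))), 729))), Rational(-1, 4954)) = Mul(Add(-1397, Mul(-1, Add(Mul(-41, Rational(-5, 9)), 729))), Rational(-1, 4954)) = Mul(Add(-1397, Mul(-1, Add(Rational(205, 9), 729))), Rational(-1, 4954)) = Mul(Add(-1397, Mul(-1, Rational(6766, 9))), Rational(-1, 4954)) = Mul(Add(-1397, Rational(-6766, 9)), Rational(-1, 4954)) = Mul(Rational(-19339, 9), Rational(-1, 4954)) = Rational(19339, 44586)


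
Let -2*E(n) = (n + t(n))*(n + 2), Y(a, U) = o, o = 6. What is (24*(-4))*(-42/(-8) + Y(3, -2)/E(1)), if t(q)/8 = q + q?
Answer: -8184/17 ≈ -481.41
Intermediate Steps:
t(q) = 16*q (t(q) = 8*(q + q) = 8*(2*q) = 16*q)
Y(a, U) = 6
E(n) = -17*n*(2 + n)/2 (E(n) = -(n + 16*n)*(n + 2)/2 = -17*n*(2 + n)/2)
(24*(-4))*(-42/(-8) + Y(3, -2)/E(1)) = (24*(-4))*(-42/(-8) + 6/(((17/2)*1*(-2 - 1*1)))) = -96*(-42*(-⅛) + 6/(((17/2)*1*(-2 - 1)))) = -96*(21/4 + 6/(((17/2)*1*(-3)))) = -96*(21/4 + 6/(-51/2)) = -96*(21/4 + 6*(-2/51)) = -96*(21/4 - 4/17) = -96*341/68 = -8184/17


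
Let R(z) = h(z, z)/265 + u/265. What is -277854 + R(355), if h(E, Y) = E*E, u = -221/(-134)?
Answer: -9849707969/35510 ≈ -2.7738e+5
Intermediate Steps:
u = 221/134 (u = -221*(-1/134) = 221/134 ≈ 1.6493)
h(E, Y) = E**2
R(z) = 221/35510 + z**2/265 (R(z) = z**2/265 + (221/134)/265 = z**2*(1/265) + (221/134)*(1/265) = z**2/265 + 221/35510 = 221/35510 + z**2/265)
-277854 + R(355) = -277854 + (221/35510 + (1/265)*355**2) = -277854 + (221/35510 + (1/265)*126025) = -277854 + (221/35510 + 25205/53) = -277854 + 16887571/35510 = -9849707969/35510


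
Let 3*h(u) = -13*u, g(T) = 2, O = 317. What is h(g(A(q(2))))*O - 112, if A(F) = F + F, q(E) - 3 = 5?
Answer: -8578/3 ≈ -2859.3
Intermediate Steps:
q(E) = 8 (q(E) = 3 + 5 = 8)
A(F) = 2*F
h(u) = -13*u/3 (h(u) = (-13*u)/3 = -13*u/3)
h(g(A(q(2))))*O - 112 = -13/3*2*317 - 112 = -26/3*317 - 112 = -8242/3 - 112 = -8578/3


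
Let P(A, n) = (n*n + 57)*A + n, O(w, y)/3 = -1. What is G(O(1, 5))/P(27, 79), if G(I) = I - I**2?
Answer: -12/170125 ≈ -7.0536e-5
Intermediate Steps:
O(w, y) = -3 (O(w, y) = 3*(-1) = -3)
P(A, n) = n + A*(57 + n**2) (P(A, n) = (n**2 + 57)*A + n = (57 + n**2)*A + n = A*(57 + n**2) + n = n + A*(57 + n**2))
G(O(1, 5))/P(27, 79) = (-3*(1 - 1*(-3)))/(79 + 57*27 + 27*79**2) = (-3*(1 + 3))/(79 + 1539 + 27*6241) = (-3*4)/(79 + 1539 + 168507) = -12/170125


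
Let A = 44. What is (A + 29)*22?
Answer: 1606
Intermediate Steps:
(A + 29)*22 = (44 + 29)*22 = 73*22 = 1606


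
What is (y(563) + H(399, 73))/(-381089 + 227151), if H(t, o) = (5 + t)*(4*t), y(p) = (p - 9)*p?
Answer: -478343/76969 ≈ -6.2148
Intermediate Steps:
y(p) = p*(-9 + p) (y(p) = (-9 + p)*p = p*(-9 + p))
H(t, o) = 4*t*(5 + t)
(y(563) + H(399, 73))/(-381089 + 227151) = (563*(-9 + 563) + 4*399*(5 + 399))/(-381089 + 227151) = (563*554 + 4*399*404)/(-153938) = (311902 + 644784)*(-1/153938) = 956686*(-1/153938) = -478343/76969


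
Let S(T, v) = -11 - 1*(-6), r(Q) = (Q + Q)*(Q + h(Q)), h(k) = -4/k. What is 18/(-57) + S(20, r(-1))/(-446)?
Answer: -2581/8474 ≈ -0.30458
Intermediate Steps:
r(Q) = 2*Q*(Q - 4/Q) (r(Q) = (Q + Q)*(Q - 4/Q) = (2*Q)*(Q - 4/Q) = 2*Q*(Q - 4/Q))
S(T, v) = -5 (S(T, v) = -11 + 6 = -5)
18/(-57) + S(20, r(-1))/(-446) = 18/(-57) - 5/(-446) = 18*(-1/57) - 5*(-1/446) = -6/19 + 5/446 = -2581/8474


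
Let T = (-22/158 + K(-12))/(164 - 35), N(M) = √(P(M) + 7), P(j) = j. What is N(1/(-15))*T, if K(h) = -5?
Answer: -812*√390/152865 ≈ -0.10490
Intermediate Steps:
N(M) = √(7 + M) (N(M) = √(M + 7) = √(7 + M))
T = -406/10191 (T = (-22/158 - 5)/(164 - 35) = (-22*1/158 - 5)/129 = (-11/79 - 5)*(1/129) = -406/79*1/129 = -406/10191 ≈ -0.039839)
N(1/(-15))*T = √(7 + 1/(-15))*(-406/10191) = √(7 - 1/15)*(-406/10191) = √(104/15)*(-406/10191) = (2*√390/15)*(-406/10191) = -812*√390/152865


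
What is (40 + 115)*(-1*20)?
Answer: -3100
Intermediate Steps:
(40 + 115)*(-1*20) = 155*(-20) = -3100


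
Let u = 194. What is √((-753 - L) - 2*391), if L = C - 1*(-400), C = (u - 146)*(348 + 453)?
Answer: 3*I*√4487 ≈ 200.96*I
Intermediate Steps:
C = 38448 (C = (194 - 146)*(348 + 453) = 48*801 = 38448)
L = 38848 (L = 38448 - 1*(-400) = 38448 + 400 = 38848)
√((-753 - L) - 2*391) = √((-753 - 1*38848) - 2*391) = √((-753 - 38848) - 782) = √(-39601 - 782) = √(-40383) = 3*I*√4487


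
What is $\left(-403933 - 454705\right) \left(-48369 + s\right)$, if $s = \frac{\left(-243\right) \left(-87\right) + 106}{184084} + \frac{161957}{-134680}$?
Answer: $\frac{128711140227237467713}{3099054140} \approx 4.1532 \cdot 10^{10}$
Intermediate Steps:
$s = - \frac{6738036607}{6198108280}$ ($s = \left(21141 + 106\right) \frac{1}{184084} + 161957 \left(- \frac{1}{134680}\right) = 21247 \cdot \frac{1}{184084} - \frac{161957}{134680} = \frac{21247}{184084} - \frac{161957}{134680} = - \frac{6738036607}{6198108280} \approx -1.0871$)
$\left(-403933 - 454705\right) \left(-48369 + s\right) = \left(-403933 - 454705\right) \left(-48369 - \frac{6738036607}{6198108280}\right) = \left(-858638\right) \left(- \frac{299803037431927}{6198108280}\right) = \frac{128711140227237467713}{3099054140}$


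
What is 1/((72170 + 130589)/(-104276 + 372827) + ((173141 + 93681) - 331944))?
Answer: -268551/17488375463 ≈ -1.5356e-5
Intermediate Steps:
1/((72170 + 130589)/(-104276 + 372827) + ((173141 + 93681) - 331944)) = 1/(202759/268551 + (266822 - 331944)) = 1/(202759*(1/268551) - 65122) = 1/(202759/268551 - 65122) = 1/(-17488375463/268551) = -268551/17488375463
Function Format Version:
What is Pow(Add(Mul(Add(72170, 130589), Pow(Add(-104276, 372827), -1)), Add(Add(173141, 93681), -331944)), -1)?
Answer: Rational(-268551, 17488375463) ≈ -1.5356e-5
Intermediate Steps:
Pow(Add(Mul(Add(72170, 130589), Pow(Add(-104276, 372827), -1)), Add(Add(173141, 93681), -331944)), -1) = Pow(Add(Mul(202759, Pow(268551, -1)), Add(266822, -331944)), -1) = Pow(Add(Mul(202759, Rational(1, 268551)), -65122), -1) = Pow(Add(Rational(202759, 268551), -65122), -1) = Pow(Rational(-17488375463, 268551), -1) = Rational(-268551, 17488375463)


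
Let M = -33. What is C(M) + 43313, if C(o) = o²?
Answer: 44402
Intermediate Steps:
C(M) + 43313 = (-33)² + 43313 = 1089 + 43313 = 44402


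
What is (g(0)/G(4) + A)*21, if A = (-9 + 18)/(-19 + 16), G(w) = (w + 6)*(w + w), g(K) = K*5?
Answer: -63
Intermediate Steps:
g(K) = 5*K
G(w) = 2*w*(6 + w) (G(w) = (6 + w)*(2*w) = 2*w*(6 + w))
A = -3 (A = 9/(-3) = 9*(-1/3) = -3)
(g(0)/G(4) + A)*21 = ((5*0)/((2*4*(6 + 4))) - 3)*21 = (0/((2*4*10)) - 3)*21 = (0/80 - 3)*21 = (0*(1/80) - 3)*21 = (0 - 3)*21 = -3*21 = -63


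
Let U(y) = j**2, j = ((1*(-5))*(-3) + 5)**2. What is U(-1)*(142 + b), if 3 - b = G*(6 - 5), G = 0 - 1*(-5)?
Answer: 22400000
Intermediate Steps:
j = 400 (j = (-5*(-3) + 5)**2 = (15 + 5)**2 = 20**2 = 400)
G = 5 (G = 0 + 5 = 5)
U(y) = 160000 (U(y) = 400**2 = 160000)
b = -2 (b = 3 - 5*(6 - 5) = 3 - 5 = -2)
U(-1)*(142 + b) = 160000*(142 - 2) = 160000*140 = 22400000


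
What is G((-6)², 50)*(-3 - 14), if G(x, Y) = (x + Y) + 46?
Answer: -2244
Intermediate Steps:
G(x, Y) = 46 + Y + x (G(x, Y) = (Y + x) + 46 = 46 + Y + x)
G((-6)², 50)*(-3 - 14) = (46 + 50 + (-6)²)*(-3 - 14) = (46 + 50 + 36)*(-17) = 132*(-17) = -2244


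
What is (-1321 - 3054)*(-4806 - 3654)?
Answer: 37012500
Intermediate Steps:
(-1321 - 3054)*(-4806 - 3654) = -4375*(-8460) = 37012500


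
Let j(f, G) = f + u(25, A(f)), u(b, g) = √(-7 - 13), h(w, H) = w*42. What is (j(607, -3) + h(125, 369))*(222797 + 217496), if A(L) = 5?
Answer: 2578796101 + 880586*I*√5 ≈ 2.5788e+9 + 1.9691e+6*I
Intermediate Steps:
h(w, H) = 42*w
u(b, g) = 2*I*√5 (u(b, g) = √(-20) = 2*I*√5)
j(f, G) = f + 2*I*√5
(j(607, -3) + h(125, 369))*(222797 + 217496) = ((607 + 2*I*√5) + 42*125)*(222797 + 217496) = ((607 + 2*I*√5) + 5250)*440293 = (5857 + 2*I*√5)*440293 = 2578796101 + 880586*I*√5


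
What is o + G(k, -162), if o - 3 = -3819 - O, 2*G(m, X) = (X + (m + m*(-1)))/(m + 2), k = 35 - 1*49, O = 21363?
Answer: -100689/4 ≈ -25172.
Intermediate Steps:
k = -14 (k = 35 - 49 = -14)
G(m, X) = X/(2*(2 + m)) (G(m, X) = ((X + (m + m*(-1)))/(m + 2))/2 = ((X + (m - m))/(2 + m))/2 = ((X + 0)/(2 + m))/2 = (X/(2 + m))/2 = X/(2*(2 + m)))
o = -25179 (o = 3 + (-3819 - 1*21363) = 3 + (-3819 - 21363) = 3 - 25182 = -25179)
o + G(k, -162) = -25179 + (½)*(-162)/(2 - 14) = -25179 + (½)*(-162)/(-12) = -25179 + (½)*(-162)*(-1/12) = -25179 + 27/4 = -100689/4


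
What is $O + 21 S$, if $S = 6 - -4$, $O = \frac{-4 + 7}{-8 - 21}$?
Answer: $\frac{6087}{29} \approx 209.9$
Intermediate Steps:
$O = - \frac{3}{29}$ ($O = \frac{3}{-29} = 3 \left(- \frac{1}{29}\right) = - \frac{3}{29} \approx -0.10345$)
$S = 10$ ($S = 6 + 4 = 10$)
$O + 21 S = - \frac{3}{29} + 21 \cdot 10 = - \frac{3}{29} + 210 = \frac{6087}{29}$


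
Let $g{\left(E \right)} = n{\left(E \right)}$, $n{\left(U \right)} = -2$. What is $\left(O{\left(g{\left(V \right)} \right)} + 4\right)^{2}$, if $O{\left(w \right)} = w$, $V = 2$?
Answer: $4$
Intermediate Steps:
$g{\left(E \right)} = -2$
$\left(O{\left(g{\left(V \right)} \right)} + 4\right)^{2} = \left(-2 + 4\right)^{2} = 2^{2} = 4$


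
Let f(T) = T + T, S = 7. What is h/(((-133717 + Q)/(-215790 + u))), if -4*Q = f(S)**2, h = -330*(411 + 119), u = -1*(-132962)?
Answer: -7243308600/66883 ≈ -1.0830e+5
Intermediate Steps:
u = 132962
f(T) = 2*T
h = -174900 (h = -330*530 = -174900)
Q = -49 (Q = -(2*7)**2/4 = -1/4*14**2 = -1/4*196 = -49)
h/(((-133717 + Q)/(-215790 + u))) = -174900*(-215790 + 132962)/(-133717 - 49) = -174900/((-133766/(-82828))) = -174900/((-133766*(-1/82828))) = -174900/66883/41414 = -174900*41414/66883 = -7243308600/66883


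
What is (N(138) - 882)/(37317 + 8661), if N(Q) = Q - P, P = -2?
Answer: -371/22989 ≈ -0.016138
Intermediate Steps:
N(Q) = 2 + Q (N(Q) = Q - 1*(-2) = Q + 2 = 2 + Q)
(N(138) - 882)/(37317 + 8661) = ((2 + 138) - 882)/(37317 + 8661) = (140 - 882)/45978 = -742*1/45978 = -371/22989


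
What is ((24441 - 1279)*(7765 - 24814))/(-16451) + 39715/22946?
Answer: 9061774922813/377484646 ≈ 24006.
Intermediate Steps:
((24441 - 1279)*(7765 - 24814))/(-16451) + 39715/22946 = (23162*(-17049))*(-1/16451) + 39715*(1/22946) = -394888938*(-1/16451) + 39715/22946 = 394888938/16451 + 39715/22946 = 9061774922813/377484646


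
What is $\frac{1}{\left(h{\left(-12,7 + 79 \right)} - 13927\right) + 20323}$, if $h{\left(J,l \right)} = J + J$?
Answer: $\frac{1}{6372} \approx 0.00015694$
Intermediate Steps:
$h{\left(J,l \right)} = 2 J$
$\frac{1}{\left(h{\left(-12,7 + 79 \right)} - 13927\right) + 20323} = \frac{1}{\left(2 \left(-12\right) - 13927\right) + 20323} = \frac{1}{\left(-24 - 13927\right) + 20323} = \frac{1}{-13951 + 20323} = \frac{1}{6372}$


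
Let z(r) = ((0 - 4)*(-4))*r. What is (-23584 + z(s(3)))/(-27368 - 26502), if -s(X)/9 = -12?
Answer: 10928/26935 ≈ 0.40572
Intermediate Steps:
s(X) = 108 (s(X) = -9*(-12) = 108)
z(r) = 16*r (z(r) = (-4*(-4))*r = 16*r)
(-23584 + z(s(3)))/(-27368 - 26502) = (-23584 + 16*108)/(-27368 - 26502) = (-23584 + 1728)/(-53870) = -21856*(-1/53870) = 10928/26935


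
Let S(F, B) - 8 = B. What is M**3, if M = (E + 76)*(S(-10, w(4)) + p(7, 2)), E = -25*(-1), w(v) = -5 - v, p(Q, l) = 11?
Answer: 1030301000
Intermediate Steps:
E = 25
S(F, B) = 8 + B
M = 1010 (M = (25 + 76)*((8 + (-5 - 1*4)) + 11) = 101*((8 + (-5 - 4)) + 11) = 101*((8 - 9) + 11) = 101*(-1 + 11) = 101*10 = 1010)
M**3 = 1010**3 = 1030301000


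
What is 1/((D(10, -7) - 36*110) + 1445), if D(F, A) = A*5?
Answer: -1/2550 ≈ -0.00039216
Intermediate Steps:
D(F, A) = 5*A
1/((D(10, -7) - 36*110) + 1445) = 1/((5*(-7) - 36*110) + 1445) = 1/((-35 - 3960) + 1445) = 1/(-3995 + 1445) = 1/(-2550) = -1/2550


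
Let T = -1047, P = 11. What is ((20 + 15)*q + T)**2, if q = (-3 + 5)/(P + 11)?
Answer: 131836324/121 ≈ 1.0896e+6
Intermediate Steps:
q = 1/11 (q = (-3 + 5)/(11 + 11) = 2/22 = 2*(1/22) = 1/11 ≈ 0.090909)
((20 + 15)*q + T)**2 = ((20 + 15)*(1/11) - 1047)**2 = (35*(1/11) - 1047)**2 = (35/11 - 1047)**2 = (-11482/11)**2 = 131836324/121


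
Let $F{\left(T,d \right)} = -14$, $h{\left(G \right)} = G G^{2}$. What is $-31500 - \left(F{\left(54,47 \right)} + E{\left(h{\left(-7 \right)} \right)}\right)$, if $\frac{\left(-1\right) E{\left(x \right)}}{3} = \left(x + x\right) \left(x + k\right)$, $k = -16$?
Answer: $707336$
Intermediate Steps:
$h{\left(G \right)} = G^{3}$
$E{\left(x \right)} = - 6 x \left(-16 + x\right)$ ($E{\left(x \right)} = - 3 \left(x + x\right) \left(x - 16\right) = - 3 \cdot 2 x \left(-16 + x\right) = - 6 x \left(-16 + x\right)$)
$-31500 - \left(F{\left(54,47 \right)} + E{\left(h{\left(-7 \right)} \right)}\right) = -31500 - \left(-14 + 6 \left(-7\right)^{3} \left(16 - \left(-7\right)^{3}\right)\right) = -31500 - \left(-14 + 6 \left(-343\right) \left(16 - -343\right)\right) = -31500 - \left(-14 + 6 \left(-343\right) \left(16 + 343\right)\right) = -31500 - \left(-14 + 6 \left(-343\right) 359\right) = -31500 - \left(-14 - 738822\right) = -31500 - -738836 = -31500 + 738836 = 707336$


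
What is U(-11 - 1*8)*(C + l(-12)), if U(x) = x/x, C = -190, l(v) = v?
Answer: -202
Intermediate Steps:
U(x) = 1
U(-11 - 1*8)*(C + l(-12)) = 1*(-190 - 12) = 1*(-202) = -202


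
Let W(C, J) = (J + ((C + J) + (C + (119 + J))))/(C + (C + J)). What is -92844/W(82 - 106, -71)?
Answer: -5524218/71 ≈ -77806.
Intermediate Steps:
W(C, J) = (119 + 2*C + 3*J)/(J + 2*C) (W(C, J) = (J + ((C + J) + (119 + C + J)))/(J + 2*C) = (J + (119 + 2*C + 2*J))/(J + 2*C) = (119 + 2*C + 3*J)/(J + 2*C))
-92844/W(82 - 106, -71) = -92844*(-71 + 2*(82 - 106))/(119 + 2*(82 - 106) + 3*(-71)) = -92844*(-71 + 2*(-24))/(119 + 2*(-24) - 213) = -92844*(-71 - 48)/(119 - 48 - 213) = -92844/(-142/(-119)) = -92844/((-1/119*(-142))) = -92844/142/119 = -92844*119/142 = -5524218/71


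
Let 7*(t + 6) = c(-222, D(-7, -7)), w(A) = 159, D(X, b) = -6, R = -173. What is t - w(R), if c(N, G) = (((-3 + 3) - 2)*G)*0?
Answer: -165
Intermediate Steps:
c(N, G) = 0 (c(N, G) = ((0 - 2)*G)*0 = -2*G*0 = 0)
t = -6 (t = -6 + (1/7)*0 = -6 + 0 = -6)
t - w(R) = -6 - 1*159 = -6 - 159 = -165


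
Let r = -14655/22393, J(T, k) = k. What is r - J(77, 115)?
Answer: -2589850/22393 ≈ -115.65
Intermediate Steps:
r = -14655/22393 (r = -14655*1/22393 = -14655/22393 ≈ -0.65445)
r - J(77, 115) = -14655/22393 - 1*115 = -14655/22393 - 115 = -2589850/22393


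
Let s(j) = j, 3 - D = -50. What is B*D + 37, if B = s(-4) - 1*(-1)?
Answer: -122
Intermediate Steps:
D = 53 (D = 3 - 1*(-50) = 3 + 50 = 53)
B = -3 (B = -4 - 1*(-1) = -4 + 1 = -3)
B*D + 37 = -3*53 + 37 = -159 + 37 = -122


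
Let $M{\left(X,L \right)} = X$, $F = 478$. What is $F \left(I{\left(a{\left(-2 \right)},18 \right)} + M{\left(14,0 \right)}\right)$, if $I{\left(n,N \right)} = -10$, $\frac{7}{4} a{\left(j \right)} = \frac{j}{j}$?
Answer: $1912$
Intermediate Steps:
$a{\left(j \right)} = \frac{4}{7}$ ($a{\left(j \right)} = \frac{4 \frac{j}{j}}{7} = \frac{4}{7} \cdot 1 = \frac{4}{7}$)
$F \left(I{\left(a{\left(-2 \right)},18 \right)} + M{\left(14,0 \right)}\right) = 478 \left(-10 + 14\right) = 478 \cdot 4 = 1912$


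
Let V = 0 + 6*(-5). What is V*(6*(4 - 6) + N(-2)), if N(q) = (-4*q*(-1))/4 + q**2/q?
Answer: 480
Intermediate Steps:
V = -30 (V = 0 - 30 = -30)
N(q) = 2*q (N(q) = (4*q)*(1/4) + q = q + q = 2*q)
V*(6*(4 - 6) + N(-2)) = -30*(6*(4 - 6) + 2*(-2)) = -30*(6*(-2) - 4) = -30*(-12 - 4) = -30*(-16) = 480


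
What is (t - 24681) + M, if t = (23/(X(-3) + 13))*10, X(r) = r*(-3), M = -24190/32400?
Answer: -879284849/35640 ≈ -24671.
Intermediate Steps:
M = -2419/3240 (M = -24190*1/32400 = -2419/3240 ≈ -0.74660)
X(r) = -3*r
t = 115/11 (t = (23/(-3*(-3) + 13))*10 = (23/(9 + 13))*10 = (23/22)*10 = 115/11 ≈ 10.455)
(t - 24681) + M = (115/11 - 24681) - 2419/3240 = -271376/11 - 2419/3240 = -879284849/35640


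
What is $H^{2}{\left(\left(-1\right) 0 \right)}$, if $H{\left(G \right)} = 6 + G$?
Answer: $36$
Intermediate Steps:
$H^{2}{\left(\left(-1\right) 0 \right)} = \left(6 - 0\right)^{2} = \left(6 + 0\right)^{2} = 6^{2} = 36$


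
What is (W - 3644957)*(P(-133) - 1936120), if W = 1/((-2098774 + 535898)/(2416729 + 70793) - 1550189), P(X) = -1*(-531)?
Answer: 13602768786835274399793920/1928065402267 ≈ 7.0551e+12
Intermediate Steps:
P(X) = 531
W = -1243761/1928065402267 (W = 1/(-1562876/2487522 - 1550189) = 1/(-1562876*1/2487522 - 1550189) = 1/(-781438/1243761 - 1550189) = 1/(-1928065402267/1243761) = -1243761/1928065402267 ≈ -6.4508e-7)
(W - 3644957)*(P(-133) - 1936120) = (-1243761/1928065402267 - 3644957)*(531 - 1936120) = -7027715484452161280/1928065402267*(-1935589) = 13602768786835274399793920/1928065402267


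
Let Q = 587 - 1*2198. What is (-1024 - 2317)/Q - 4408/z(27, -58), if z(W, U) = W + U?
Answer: 7204859/49941 ≈ 144.27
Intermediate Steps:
z(W, U) = U + W
Q = -1611 (Q = 587 - 2198 = -1611)
(-1024 - 2317)/Q - 4408/z(27, -58) = (-1024 - 2317)/(-1611) - 4408/(-58 + 27) = -3341*(-1/1611) - 4408/(-31) = 3341/1611 - 4408*(-1/31) = 3341/1611 + 4408/31 = 7204859/49941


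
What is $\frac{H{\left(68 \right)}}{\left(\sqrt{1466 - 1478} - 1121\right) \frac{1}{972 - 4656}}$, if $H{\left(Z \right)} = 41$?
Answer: $\frac{169320324}{1256653} + \frac{302088 i \sqrt{3}}{1256653} \approx 134.74 + 0.41637 i$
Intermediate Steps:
$\frac{H{\left(68 \right)}}{\left(\sqrt{1466 - 1478} - 1121\right) \frac{1}{972 - 4656}} = \frac{41}{\left(\sqrt{1466 - 1478} - 1121\right) \frac{1}{972 - 4656}} = \frac{41}{\left(\sqrt{-12} - 1121\right) \frac{1}{-3684}} = \frac{41}{\left(2 i \sqrt{3} - 1121\right) \left(- \frac{1}{3684}\right)} = \frac{41}{\left(-1121 + 2 i \sqrt{3}\right) \left(- \frac{1}{3684}\right)} = \frac{41}{\frac{1121}{3684} - \frac{i \sqrt{3}}{1842}}$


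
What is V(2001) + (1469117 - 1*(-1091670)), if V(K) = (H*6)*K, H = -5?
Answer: 2500757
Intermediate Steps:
V(K) = -30*K (V(K) = (-5*6)*K = -30*K)
V(2001) + (1469117 - 1*(-1091670)) = -30*2001 + (1469117 - 1*(-1091670)) = -60030 + (1469117 + 1091670) = -60030 + 2560787 = 2500757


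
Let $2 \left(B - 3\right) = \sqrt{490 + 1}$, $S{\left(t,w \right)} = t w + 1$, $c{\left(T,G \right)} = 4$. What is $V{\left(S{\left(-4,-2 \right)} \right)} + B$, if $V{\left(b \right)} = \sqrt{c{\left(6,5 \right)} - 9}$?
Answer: $3 + \frac{\sqrt{491}}{2} + i \sqrt{5} \approx 14.079 + 2.2361 i$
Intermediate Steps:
$S{\left(t,w \right)} = 1 + t w$
$V{\left(b \right)} = i \sqrt{5}$ ($V{\left(b \right)} = \sqrt{4 - 9} = \sqrt{-5} = i \sqrt{5}$)
$B = 3 + \frac{\sqrt{491}}{2}$ ($B = 3 + \frac{\sqrt{490 + 1}}{2} = 3 + \frac{\sqrt{491}}{2} \approx 14.079$)
$V{\left(S{\left(-4,-2 \right)} \right)} + B = i \sqrt{5} + \left(3 + \frac{\sqrt{491}}{2}\right) = 3 + \frac{\sqrt{491}}{2} + i \sqrt{5}$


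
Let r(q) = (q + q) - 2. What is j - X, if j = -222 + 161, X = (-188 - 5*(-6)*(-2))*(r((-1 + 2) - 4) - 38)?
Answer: -11469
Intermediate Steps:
r(q) = -2 + 2*q (r(q) = 2*q - 2 = -2 + 2*q)
X = 11408 (X = (-188 - 5*(-6)*(-2))*((-2 + 2*((-1 + 2) - 4)) - 38) = (-188 + 30*(-2))*((-2 + 2*(1 - 4)) - 38) = (-188 - 60)*((-2 + 2*(-3)) - 38) = -248*((-2 - 6) - 38) = -248*(-8 - 38) = -248*(-46) = 11408)
j = -61
j - X = -61 - 1*11408 = -61 - 11408 = -11469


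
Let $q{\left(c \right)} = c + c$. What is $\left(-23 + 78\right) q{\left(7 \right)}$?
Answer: $770$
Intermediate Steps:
$q{\left(c \right)} = 2 c$
$\left(-23 + 78\right) q{\left(7 \right)} = \left(-23 + 78\right) 2 \cdot 7 = 55 \cdot 14 = 770$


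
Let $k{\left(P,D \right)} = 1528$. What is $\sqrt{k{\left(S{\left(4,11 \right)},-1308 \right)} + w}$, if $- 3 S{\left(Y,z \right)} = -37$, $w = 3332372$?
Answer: $10 \sqrt{33339} \approx 1825.9$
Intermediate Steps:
$S{\left(Y,z \right)} = \frac{37}{3}$ ($S{\left(Y,z \right)} = \left(- \frac{1}{3}\right) \left(-37\right) = \frac{37}{3}$)
$\sqrt{k{\left(S{\left(4,11 \right)},-1308 \right)} + w} = \sqrt{1528 + 3332372} = \sqrt{3333900} = 10 \sqrt{33339}$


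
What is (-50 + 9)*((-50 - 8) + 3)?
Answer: 2255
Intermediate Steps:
(-50 + 9)*((-50 - 8) + 3) = -41*(-58 + 3) = -41*(-55) = 2255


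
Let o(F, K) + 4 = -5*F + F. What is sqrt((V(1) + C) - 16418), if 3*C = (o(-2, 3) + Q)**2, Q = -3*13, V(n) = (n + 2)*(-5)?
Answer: 43*I*sqrt(78)/3 ≈ 126.59*I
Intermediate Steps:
V(n) = -10 - 5*n (V(n) = (2 + n)*(-5) = -10 - 5*n)
o(F, K) = -4 - 4*F (o(F, K) = -4 + (-5*F + F) = -4 - 4*F)
Q = -39
C = 1225/3 (C = ((-4 - 4*(-2)) - 39)**2/3 = ((-4 + 8) - 39)**2/3 = (4 - 39)**2/3 = (1/3)*(-35)**2 = (1/3)*1225 = 1225/3 ≈ 408.33)
sqrt((V(1) + C) - 16418) = sqrt(((-10 - 5*1) + 1225/3) - 16418) = sqrt(((-10 - 5) + 1225/3) - 16418) = sqrt((-15 + 1225/3) - 16418) = sqrt(1180/3 - 16418) = sqrt(-48074/3) = 43*I*sqrt(78)/3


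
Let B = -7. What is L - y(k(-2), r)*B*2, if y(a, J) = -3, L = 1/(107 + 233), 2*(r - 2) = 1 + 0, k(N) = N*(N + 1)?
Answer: -14279/340 ≈ -41.997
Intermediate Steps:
k(N) = N*(1 + N)
r = 5/2 (r = 2 + (1 + 0)/2 = 2 + (½)*1 = 2 + ½ = 5/2 ≈ 2.5000)
L = 1/340 ≈ 0.0029412
L - y(k(-2), r)*B*2 = 1/340 - (-3)*(-7*2) = 1/340 - (-3)*(-14) = 1/340 - 1*42 = 1/340 - 42 = -14279/340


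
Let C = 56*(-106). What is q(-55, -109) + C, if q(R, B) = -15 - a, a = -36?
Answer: -5915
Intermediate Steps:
q(R, B) = 21 (q(R, B) = -15 - 1*(-36) = -15 + 36 = 21)
C = -5936
q(-55, -109) + C = 21 - 5936 = -5915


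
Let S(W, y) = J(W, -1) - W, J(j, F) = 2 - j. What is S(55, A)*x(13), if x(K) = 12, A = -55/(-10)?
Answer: -1296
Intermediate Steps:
A = 11/2 (A = -55*(-⅒) = 11/2 ≈ 5.5000)
S(W, y) = 2 - 2*W (S(W, y) = (2 - W) - W = 2 - 2*W)
S(55, A)*x(13) = (2 - 2*55)*12 = (2 - 110)*12 = -108*12 = -1296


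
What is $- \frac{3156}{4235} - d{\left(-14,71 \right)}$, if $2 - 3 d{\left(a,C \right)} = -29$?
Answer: $- \frac{140753}{12705} \approx -11.079$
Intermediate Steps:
$d{\left(a,C \right)} = \frac{31}{3}$ ($d{\left(a,C \right)} = \frac{2}{3} - - \frac{29}{3} = \frac{2}{3} + \frac{29}{3} = \frac{31}{3}$)
$- \frac{3156}{4235} - d{\left(-14,71 \right)} = - \frac{3156}{4235} - \frac{31}{3} = - \frac{140753}{12705}$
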